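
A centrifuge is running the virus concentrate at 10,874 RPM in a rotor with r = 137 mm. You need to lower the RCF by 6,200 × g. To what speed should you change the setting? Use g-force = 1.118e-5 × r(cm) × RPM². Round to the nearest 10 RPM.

r = 137 mm = 13.7 cm
Current RCF = 1.118 × 10⁻⁵ × 13.7 × (10874)² = 1.118 × 10⁻⁵ × 13.7 × 118,243,876 ≈ 18,110.9 × g
Target RCF = 18,110.9 − 6,200 = 11,910.9 × g
N² = 11,910.9 / (15.3166 × 10⁻⁵) = 77,764,648
N ≈ √77,764,648 ≈ 8,818.4

≈ 8820 RPM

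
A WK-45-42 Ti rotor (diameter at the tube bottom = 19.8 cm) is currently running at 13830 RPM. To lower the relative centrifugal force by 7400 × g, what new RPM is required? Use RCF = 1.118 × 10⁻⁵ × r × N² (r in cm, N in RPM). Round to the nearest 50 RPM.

r = 19.8 / 2 = 9.9 cm
Current RCF = 1.118 × 10⁻⁵ × 9.9 × (13830)² = 1.118 × 10⁻⁵ × 9.9 × 191,268,900 ≈ 21,170 × g
Target RCF = 21,170 − 7,400 = 13,770 × g
N² = 13,770 / (11.0682 × 10⁻⁵) = 124,410,473
N ≈ √124,410,473 ≈ 11,153.9

11150 RPM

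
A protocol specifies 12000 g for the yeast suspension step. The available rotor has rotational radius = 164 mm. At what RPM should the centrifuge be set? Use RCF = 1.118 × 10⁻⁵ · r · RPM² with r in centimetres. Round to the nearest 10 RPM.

r = 164 mm = 16.4 cm
12,000 = 1.118 × 10⁻⁵ × 16.4 × N²
N² = 12,000 / (18.3352 × 10⁻⁵) = 65,447,882
N ≈ √65,447,882 ≈ 8,090.0

N ≈ 8090 RPM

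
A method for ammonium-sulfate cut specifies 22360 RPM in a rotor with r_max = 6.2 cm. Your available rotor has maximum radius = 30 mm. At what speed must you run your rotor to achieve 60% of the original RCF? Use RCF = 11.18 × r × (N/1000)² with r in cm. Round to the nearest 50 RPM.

RCF_original = 11.18 × 6.2 × (22.36)² = 11.18 × 6.2 × 499.9696 ≈ 34,655.9 × g
Target RCF = 0.6 × 34,655.9 ≈ 20,793.5 × g
Your rotor: r = 30 mm = 3.0 cm
20,793.5 = 11.18 × 3 × (N/1000)²
(N/1000)² = 20,793.5 / 33.54 = 619.9612
N = 1000 × √619.9612 ≈ 24,899.0

24900 RPM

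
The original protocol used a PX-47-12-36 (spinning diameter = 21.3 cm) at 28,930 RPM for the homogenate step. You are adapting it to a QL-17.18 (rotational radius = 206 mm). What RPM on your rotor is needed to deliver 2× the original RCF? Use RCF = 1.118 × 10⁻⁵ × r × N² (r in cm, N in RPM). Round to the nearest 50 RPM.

≈ 29400 RPM

Original rotor: r = 21.3 / 2 = 10.65 cm
RCF_original = 1.118 × 10⁻⁵ × 10.65 × (28930)² = 1.118 × 10⁻⁵ × 10.65 × 836,944,900 ≈ 99,652.5 × g
Target RCF = 2 × 99,652.5 ≈ 199,305 × g
Your rotor: r = 206 mm = 20.6 cm
199,305 = 1.118 × 10⁻⁵ × 20.6 × N²
N² = 199,305 / (23.0308 × 10⁻⁵) = 865,384,615
N ≈ √865,384,615 ≈ 29,417.4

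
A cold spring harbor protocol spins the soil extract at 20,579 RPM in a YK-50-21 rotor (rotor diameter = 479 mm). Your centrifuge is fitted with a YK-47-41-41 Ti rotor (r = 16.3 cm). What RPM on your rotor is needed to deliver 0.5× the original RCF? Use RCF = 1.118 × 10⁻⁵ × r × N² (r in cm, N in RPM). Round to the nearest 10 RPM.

Original rotor: r = 479 mm / 2 = 239.5 mm = 23.95 cm
RCF_original = 1.118 × 10⁻⁵ × 23.95 × (20579)² = 1.118 × 10⁻⁵ × 23.95 × 423,495,241 ≈ 113,395.5 × g
Target RCF = 0.5 × 113,395.5 ≈ 56,697.8 × g
56,697.8 = 1.118 × 10⁻⁵ × 16.3 × N²
N² = 56,697.8 / (18.2234 × 10⁻⁵) = 311,126,354
N ≈ √311,126,354 ≈ 17,638.8

≈ 17640 RPM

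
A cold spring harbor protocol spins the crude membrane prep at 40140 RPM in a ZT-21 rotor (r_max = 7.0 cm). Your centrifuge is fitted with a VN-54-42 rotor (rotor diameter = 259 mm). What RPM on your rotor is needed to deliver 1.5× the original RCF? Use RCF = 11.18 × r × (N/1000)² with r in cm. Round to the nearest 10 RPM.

RCF_original = 11.18 × 7 × (40.14)² = 11.18 × 7 × 1,611.2196 ≈ 126,094 × g
Target RCF = 1.5 × 126,094 ≈ 189,141 × g
Your rotor: r = 259 mm / 2 = 129.5 mm = 12.95 cm
189,141 = 11.18 × 12.95 × (N/1000)²
(N/1000)² = 189,141 / 144.781 = 1306.394
N = 1000 × √1306.394 ≈ 36,144.1

≈ 36140 RPM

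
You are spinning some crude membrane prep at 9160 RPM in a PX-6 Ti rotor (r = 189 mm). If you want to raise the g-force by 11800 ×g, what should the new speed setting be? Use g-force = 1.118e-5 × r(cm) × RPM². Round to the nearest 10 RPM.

≈ 11820 RPM

r = 189 mm = 18.9 cm
Current RCF = 1.118 × 10⁻⁵ × 18.9 × (9160)² = 1.118 × 10⁻⁵ × 18.9 × 83,905,600 ≈ 17,729.4 × g
Target RCF = 17,729.4 + 11,800 = 29,529.4 × g
N² = 29,529.4 / (21.1302 × 10⁻⁵) = 139,749,742
N ≈ √139,749,742 ≈ 11,821.6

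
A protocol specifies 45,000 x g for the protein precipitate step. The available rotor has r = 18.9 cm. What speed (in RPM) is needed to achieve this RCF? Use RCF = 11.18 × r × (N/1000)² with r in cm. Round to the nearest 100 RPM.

45,000 = 11.18 × 18.9 × (N/1000)²
(N/1000)² = 45,000 / 211.302 = 212.9653
N = 1000 × √212.9653 ≈ 14,593.3

14600 RPM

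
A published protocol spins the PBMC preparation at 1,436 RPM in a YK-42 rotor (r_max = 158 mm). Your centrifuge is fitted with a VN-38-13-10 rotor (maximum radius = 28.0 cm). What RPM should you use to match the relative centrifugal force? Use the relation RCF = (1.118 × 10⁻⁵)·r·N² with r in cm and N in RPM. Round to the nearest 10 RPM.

1080 RPM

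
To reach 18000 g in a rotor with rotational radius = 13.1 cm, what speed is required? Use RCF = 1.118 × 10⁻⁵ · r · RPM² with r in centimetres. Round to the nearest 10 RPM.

≈ 11090 RPM

RCF = 1.118 × 10⁻⁵ × r × N²
18,000 = 1.118 × 10⁻⁵ × 13.1 × N²
N² = 18,000 / (14.6458 × 10⁻⁵) = 122,902,129
N ≈ √122,902,129 ≈ 11,086.1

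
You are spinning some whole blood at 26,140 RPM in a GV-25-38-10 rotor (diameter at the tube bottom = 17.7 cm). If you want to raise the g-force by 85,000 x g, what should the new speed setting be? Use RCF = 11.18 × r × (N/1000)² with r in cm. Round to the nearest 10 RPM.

r = 17.7 / 2 = 8.85 cm
Current RCF = 11.18 × 8.85 × (26.14)² = 11.18 × 8.85 × 683.2996 ≈ 67,607.7 × g
Target RCF = 67,607.7 + 85,000 = 152,607.7 × g
(N/1000)² = 152,607.7 / 98.943 = 1542.38
N = 1000 × √1542.38 ≈ 39,273.1

39270 RPM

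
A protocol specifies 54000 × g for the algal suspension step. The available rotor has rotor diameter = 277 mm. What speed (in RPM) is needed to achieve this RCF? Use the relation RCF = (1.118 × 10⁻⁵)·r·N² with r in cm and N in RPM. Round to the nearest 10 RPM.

r = 277 mm / 2 = 138.5 mm = 13.85 cm
RCF = 1.118 × 10⁻⁵ × r × N²
54,000 = 1.118 × 10⁻⁵ × 13.85 × N²
N² = 54,000 / (15.4843 × 10⁻⁵) = 348,740,337
N ≈ √348,740,337 ≈ 18,674.6

18670 RPM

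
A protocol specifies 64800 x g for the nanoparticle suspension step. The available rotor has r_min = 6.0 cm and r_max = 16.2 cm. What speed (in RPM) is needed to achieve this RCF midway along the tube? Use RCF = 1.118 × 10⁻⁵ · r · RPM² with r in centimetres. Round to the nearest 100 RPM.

≈ 22900 RPM

r_avg = (6.0 + 16.2) / 2 = 11.1 cm
64,800 = 1.118 × 10⁻⁵ × 11.1 × N²
N² = 64,800 / (12.4098 × 10⁻⁵) = 522,167,964
N ≈ √522,167,964 ≈ 22,851.0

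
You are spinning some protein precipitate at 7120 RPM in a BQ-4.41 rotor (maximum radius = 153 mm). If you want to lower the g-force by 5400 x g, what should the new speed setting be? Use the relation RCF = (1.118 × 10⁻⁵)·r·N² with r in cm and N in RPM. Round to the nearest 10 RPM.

r = 153 mm = 15.3 cm
Current RCF = 1.118 × 10⁻⁵ × 15.3 × (7120)² = 1.118 × 10⁻⁵ × 15.3 × 50,694,400 ≈ 8,671.5 × g
Target RCF = 8,671.5 − 5,400 = 3,271.5 × g
N² = 3,271.5 / (17.1054 × 10⁻⁵) = 19,125,539
N ≈ √19,125,539 ≈ 4,373.3

N₂ ≈ 4370 RPM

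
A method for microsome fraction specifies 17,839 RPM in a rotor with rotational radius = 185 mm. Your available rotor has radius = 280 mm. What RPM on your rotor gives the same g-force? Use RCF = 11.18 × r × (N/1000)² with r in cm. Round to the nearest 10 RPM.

≈ 14500 RPM

Original rotor: r = 185 mm = 18.5 cm
RCF_original = 11.18 × 18.5 × (17.839)² = 11.18 × 18.5 × 318.229921 ≈ 65,819.5 × g
Your rotor: r = 280 mm = 28.0 cm
65,819.5 = 11.18 × 28 × (N/1000)²
(N/1000)² = 65,819.5 / 313.04 = 210.2591
N = 1000 × √210.2591 ≈ 14,500.3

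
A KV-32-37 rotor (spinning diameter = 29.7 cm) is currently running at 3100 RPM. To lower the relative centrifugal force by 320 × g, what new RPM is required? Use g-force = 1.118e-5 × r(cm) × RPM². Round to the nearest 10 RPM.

r = 29.7 / 2 = 14.85 cm
Current RCF = 1.118 × 10⁻⁵ × 14.85 × (3100)² = 1.118 × 10⁻⁵ × 14.85 × 9,610,000 ≈ 1,595.5 × g
Target RCF = 1,595.5 − 320 = 1,275.5 × g
N² = 1,275.5 / (16.6023 × 10⁻⁵) = 7,682,670
N ≈ √7,682,670 ≈ 2,771.8

2770 RPM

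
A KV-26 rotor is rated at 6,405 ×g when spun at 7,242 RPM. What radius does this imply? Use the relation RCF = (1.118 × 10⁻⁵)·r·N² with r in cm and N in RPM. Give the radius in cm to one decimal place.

r ≈ 10.9 cm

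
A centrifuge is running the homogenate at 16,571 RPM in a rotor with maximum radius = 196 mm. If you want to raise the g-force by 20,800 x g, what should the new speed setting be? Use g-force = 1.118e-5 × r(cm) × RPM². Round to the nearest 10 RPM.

N₂ ≈ 19220 RPM

r = 196 mm = 19.6 cm
Current RCF = 1.118 × 10⁻⁵ × 19.6 × (16571)² = 1.118 × 10⁻⁵ × 19.6 × 274,598,041 ≈ 60,172.1 × g
Target RCF = 60,172.1 + 20,800 = 80,972.1 × g
N² = 80,972.1 / (21.9128 × 10⁻⁵) = 369,519,641
N ≈ √369,519,641 ≈ 19,222.9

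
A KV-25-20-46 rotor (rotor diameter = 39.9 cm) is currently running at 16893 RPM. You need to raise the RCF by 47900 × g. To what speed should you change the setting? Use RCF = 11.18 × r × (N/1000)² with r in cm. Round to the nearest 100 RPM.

N₂ ≈ 22400 RPM

r = 39.9 / 2 = 19.95 cm
Current RCF = 11.18 × 19.95 × (16.893)² = 11.18 × 19.95 × 285.373449 ≈ 63,650 × g
Target RCF = 63,650 + 47,900 = 111,550 × g
(N/1000)² = 111,550 / 223.041 = 500.1323
N = 1000 × √500.1323 ≈ 22,363.6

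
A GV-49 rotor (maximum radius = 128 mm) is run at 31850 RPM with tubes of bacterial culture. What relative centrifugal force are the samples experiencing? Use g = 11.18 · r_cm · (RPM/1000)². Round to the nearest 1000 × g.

r = 128 mm = 12.8 cm
RCF = 11.18 × 12.8 × (31.85)² = 11.18 × 12.8 × 1,014.4225 ≈ 145,167.9 × g

≈ 145000 x g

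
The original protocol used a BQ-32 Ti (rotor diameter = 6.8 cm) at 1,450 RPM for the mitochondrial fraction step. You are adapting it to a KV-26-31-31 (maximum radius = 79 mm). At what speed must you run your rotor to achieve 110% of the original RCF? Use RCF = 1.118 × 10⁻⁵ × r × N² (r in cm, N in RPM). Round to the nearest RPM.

Original rotor: r = 6.8 / 2 = 3.4 cm
RCF_original = 1.118 × 10⁻⁵ × 3.4 × (1450)² = 1.118 × 10⁻⁵ × 3.4 × 2,102,500 ≈ 79.9 × g
Target RCF = 1.1 × 79.9 ≈ 87.9 × g
Your rotor: r = 79 mm = 7.9 cm
87.9 = 1.118 × 10⁻⁵ × 7.9 × N²
N² = 87.9 / (8.8322 × 10⁻⁵) = 995,222
N ≈ √995,222 ≈ 997.6

998 RPM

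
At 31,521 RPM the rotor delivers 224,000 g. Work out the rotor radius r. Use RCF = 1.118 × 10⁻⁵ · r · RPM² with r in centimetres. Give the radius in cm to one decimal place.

RCF = 1.118 × 10⁻⁵ × r × N²
224000 = 1.118 × 10⁻⁵ × r × (31521)²
r = 224000 / (1.118 × 10⁻⁵ × 993,573,441) = 224000 / 11108.15 ≈ 20.165 cm

≈ 20.2 cm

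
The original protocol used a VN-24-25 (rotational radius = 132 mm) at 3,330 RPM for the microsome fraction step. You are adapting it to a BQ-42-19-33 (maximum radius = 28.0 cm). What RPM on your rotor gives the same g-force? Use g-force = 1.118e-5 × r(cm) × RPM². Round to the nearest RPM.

Original rotor: r = 132 mm = 13.2 cm
RCF = 1.118 × 10⁻⁵ × r × N²
RCF_original = 1.118 × 10⁻⁵ × 13.2 × (3330)² = 1.118 × 10⁻⁵ × 13.2 × 11,088,900 ≈ 1,636.5 × g
1,636.5 = 1.118 × 10⁻⁵ × 28 × N²
N² = 1,636.5 / (31.304 × 10⁻⁵) = 5,227,766
N ≈ √5,227,766 ≈ 2,286.4

2286 RPM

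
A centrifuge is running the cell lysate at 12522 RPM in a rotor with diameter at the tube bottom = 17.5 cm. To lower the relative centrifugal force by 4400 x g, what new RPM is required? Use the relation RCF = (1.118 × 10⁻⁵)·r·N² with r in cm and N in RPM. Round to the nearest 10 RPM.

N₂ ≈ 10570 RPM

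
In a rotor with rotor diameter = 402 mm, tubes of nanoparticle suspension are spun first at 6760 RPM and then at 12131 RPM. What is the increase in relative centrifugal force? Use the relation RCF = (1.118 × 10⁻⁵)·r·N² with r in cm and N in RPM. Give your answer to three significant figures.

22800 × g

r = 402 mm / 2 = 201 mm = 20.1 cm
RCF₁ = 1.118 × 10⁻⁵ × 20.1 × (6760)² = 1.118 × 10⁻⁵ × 20.1 × 45,697,600 ≈ 10,269.1 × g
RCF₂ = 1.118 × 10⁻⁵ × 20.1 × (12131)² = 1.118 × 10⁻⁵ × 20.1 × 147,161,161 ≈ 33,069.8 × g
Increase = 33,069.8 − 10,269.1 = 22,800.7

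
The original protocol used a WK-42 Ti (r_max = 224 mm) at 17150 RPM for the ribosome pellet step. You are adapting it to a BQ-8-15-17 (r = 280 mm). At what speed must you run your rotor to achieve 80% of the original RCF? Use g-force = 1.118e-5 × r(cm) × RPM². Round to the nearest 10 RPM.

Original rotor: r = 224 mm = 22.4 cm
RCF_original = 1.118 × 10⁻⁵ × 22.4 × (17150)² = 1.118 × 10⁻⁵ × 22.4 × 294,122,500 ≈ 73,657.7 × g
Target RCF = 0.8 × 73,657.7 ≈ 58,926.2 × g
Your rotor: r = 280 mm = 28.0 cm
58,926.2 = 1.118 × 10⁻⁵ × 28 × N²
N² = 58,926.2 / (31.304 × 10⁻⁵) = 188,238,564
N ≈ √188,238,564 ≈ 13,720.0

13720 RPM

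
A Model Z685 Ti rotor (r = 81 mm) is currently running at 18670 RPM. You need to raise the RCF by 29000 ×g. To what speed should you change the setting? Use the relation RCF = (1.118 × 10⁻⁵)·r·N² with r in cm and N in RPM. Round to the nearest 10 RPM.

25860 RPM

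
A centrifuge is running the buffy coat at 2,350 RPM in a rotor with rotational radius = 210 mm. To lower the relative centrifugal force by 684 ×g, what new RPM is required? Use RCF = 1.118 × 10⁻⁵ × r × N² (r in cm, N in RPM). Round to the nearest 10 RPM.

N₂ ≈ 1620 RPM

r = 210 mm = 21.0 cm
Current RCF = 1.118 × 10⁻⁵ × 21 × (2350)² = 1.118 × 10⁻⁵ × 21 × 5,522,500 ≈ 1,296.6 × g
Target RCF = 1,296.6 − 684 = 612.6 × g
N² = 612.6 / (23.478 × 10⁻⁵) = 2,609,251
N ≈ √2,609,251 ≈ 1,615.3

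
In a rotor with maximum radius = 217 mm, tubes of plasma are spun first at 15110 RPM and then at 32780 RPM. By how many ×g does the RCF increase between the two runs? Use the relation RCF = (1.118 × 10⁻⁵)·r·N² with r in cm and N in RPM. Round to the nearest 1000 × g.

r = 217 mm = 21.7 cm
RCF₁ = 1.118 × 10⁻⁵ × 21.7 × (15110)² = 1.118 × 10⁻⁵ × 21.7 × 228,312,100 ≈ 55,389.9 × g
RCF₂ = 1.118 × 10⁻⁵ × 21.7 × (32780)² = 1.118 × 10⁻⁵ × 21.7 × 1,074,528,400 ≈ 260,687 × g
Increase = 260,687 − 55,389.9 = 205,297.1

205000 ×g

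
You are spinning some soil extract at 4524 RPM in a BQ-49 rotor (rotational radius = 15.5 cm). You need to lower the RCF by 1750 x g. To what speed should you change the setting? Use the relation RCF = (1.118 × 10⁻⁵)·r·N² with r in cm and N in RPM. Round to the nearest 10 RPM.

Current RCF = 1.118 × 10⁻⁵ × 15.5 × (4524)² = 1.118 × 10⁻⁵ × 15.5 × 20,466,576 ≈ 3,546.7 × g
Target RCF = 3,546.7 − 1,750 = 1,796.7 × g
N² = 1,796.7 / (17.329 × 10⁻⁵) = 10,368,169
N ≈ √10,368,169 ≈ 3,220.0

≈ 3220 RPM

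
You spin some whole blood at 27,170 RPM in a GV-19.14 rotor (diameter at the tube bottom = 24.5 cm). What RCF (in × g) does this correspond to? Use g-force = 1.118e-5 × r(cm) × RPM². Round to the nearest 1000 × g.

r = 24.5 / 2 = 12.25 cm
RCF = 1.118 × 10⁻⁵ × 12.25 × (27170)² = 1.118 × 10⁻⁵ × 12.25 × 738,208,900 ≈ 101,101.4 × g

101000 × g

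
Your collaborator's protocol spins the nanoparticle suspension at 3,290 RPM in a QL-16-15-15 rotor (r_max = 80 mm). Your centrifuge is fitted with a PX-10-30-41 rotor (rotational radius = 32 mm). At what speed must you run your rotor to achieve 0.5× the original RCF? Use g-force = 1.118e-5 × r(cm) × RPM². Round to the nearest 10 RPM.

3680 RPM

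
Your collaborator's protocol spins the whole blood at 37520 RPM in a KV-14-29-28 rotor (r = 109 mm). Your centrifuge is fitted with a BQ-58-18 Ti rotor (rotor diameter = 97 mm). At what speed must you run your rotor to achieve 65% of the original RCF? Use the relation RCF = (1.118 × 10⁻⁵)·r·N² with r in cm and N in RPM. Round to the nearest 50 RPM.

Original rotor: r = 109 mm = 10.9 cm
RCF_original = 1.118 × 10⁻⁵ × 10.9 × (37520)² = 1.118 × 10⁻⁵ × 10.9 × 1,407,750,400 ≈ 171,551.3 × g
Target RCF = 0.65 × 171,551.3 ≈ 111,508.3 × g
Your rotor: r = 97 mm / 2 = 48.5 mm = 4.85 cm
111,508.3 = 1.118 × 10⁻⁵ × 4.85 × N²
N² = 111,508.3 / (5.4223 × 10⁻⁵) = 2,056,476,034
N ≈ √2,056,476,034 ≈ 45,348.4

45350 RPM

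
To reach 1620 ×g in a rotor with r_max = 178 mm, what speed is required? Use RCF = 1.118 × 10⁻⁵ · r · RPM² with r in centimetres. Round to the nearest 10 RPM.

≈ 2850 RPM

r = 178 mm = 17.8 cm
1,620 = 1.118 × 10⁻⁵ × 17.8 × N²
N² = 1,620 / (19.9004 × 10⁻⁵) = 8,140,540
N ≈ √8,140,540 ≈ 2,853.2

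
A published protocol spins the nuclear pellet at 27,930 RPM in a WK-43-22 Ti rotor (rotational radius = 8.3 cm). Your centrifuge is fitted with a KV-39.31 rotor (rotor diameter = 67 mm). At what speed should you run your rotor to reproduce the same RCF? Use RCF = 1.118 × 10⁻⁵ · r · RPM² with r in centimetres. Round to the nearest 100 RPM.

44000 RPM

RCF_original = 1.118 × 10⁻⁵ × 8.3 × (27930)² = 1.118 × 10⁻⁵ × 8.3 × 780,084,900 ≈ 72,387.2 × g
Your rotor: r = 67 mm / 2 = 33.5 mm = 3.35 cm
72,387.2 = 1.118 × 10⁻⁵ × 3.35 × N²
N² = 72,387.2 / (3.7453 × 10⁻⁵) = 1,932,747,710
N ≈ √1,932,747,710 ≈ 43,963.0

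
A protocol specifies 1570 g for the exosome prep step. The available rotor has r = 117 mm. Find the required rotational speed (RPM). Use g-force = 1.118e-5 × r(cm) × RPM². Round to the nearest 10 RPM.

≈ 3460 RPM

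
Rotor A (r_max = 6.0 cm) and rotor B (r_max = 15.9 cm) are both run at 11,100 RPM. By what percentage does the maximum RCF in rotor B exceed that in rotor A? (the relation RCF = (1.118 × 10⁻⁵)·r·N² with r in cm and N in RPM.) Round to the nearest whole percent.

At equal RPM, RCF scales linearly with r: ratio = 15.9 / 6.0 = 2.6500.
So rotor B delivers 165.0% more g-force.

165%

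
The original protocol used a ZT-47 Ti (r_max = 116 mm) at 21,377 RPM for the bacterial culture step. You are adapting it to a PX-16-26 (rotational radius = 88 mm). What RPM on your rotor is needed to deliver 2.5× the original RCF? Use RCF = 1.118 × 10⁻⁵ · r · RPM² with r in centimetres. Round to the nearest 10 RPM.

≈ 38810 RPM

Original rotor: r = 116 mm = 11.6 cm
RCF_original = 1.118 × 10⁻⁵ × 11.6 × (21377)² = 1.118 × 10⁻⁵ × 11.6 × 456,976,129 ≈ 59,264.3 × g
Target RCF = 2.5 × 59,264.3 ≈ 148,160.8 × g
Your rotor: r = 88 mm = 8.8 cm
148,160.8 = 1.118 × 10⁻⁵ × 8.8 × N²
N² = 148,160.8 / (9.8384 × 10⁻⁵) = 1,505,944,056
N ≈ √1,505,944,056 ≈ 38,806.5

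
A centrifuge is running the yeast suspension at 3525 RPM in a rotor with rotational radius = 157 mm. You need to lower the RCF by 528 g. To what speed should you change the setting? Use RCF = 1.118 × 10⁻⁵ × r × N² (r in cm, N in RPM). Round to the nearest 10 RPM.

3070 RPM

r = 157 mm = 15.7 cm
Current RCF = 1.118 × 10⁻⁵ × 15.7 × (3525)² = 1.118 × 10⁻⁵ × 15.7 × 12,425,625 ≈ 2,181 × g
Target RCF = 2,181 − 528 = 1,653 × g
N² = 1,653 / (17.5526 × 10⁻⁵) = 9,417,408
N ≈ √9,417,408 ≈ 3,068.8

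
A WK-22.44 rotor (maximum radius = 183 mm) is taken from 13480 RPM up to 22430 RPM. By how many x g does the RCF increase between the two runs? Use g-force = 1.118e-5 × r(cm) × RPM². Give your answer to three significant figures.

r = 183 mm = 18.3 cm
RCF₁ = 1.118 × 10⁻⁵ × 18.3 × (13480)² = 1.118 × 10⁻⁵ × 18.3 × 181,710,400 ≈ 37,176.9 × g
RCF₂ = 1.118 × 10⁻⁵ × 18.3 × (22430)² = 1.118 × 10⁻⁵ × 18.3 × 503,104,900 ≈ 102,932.2 × g
Increase = 102,932.2 − 37,176.9 = 65,755.3

≈ 65800 x g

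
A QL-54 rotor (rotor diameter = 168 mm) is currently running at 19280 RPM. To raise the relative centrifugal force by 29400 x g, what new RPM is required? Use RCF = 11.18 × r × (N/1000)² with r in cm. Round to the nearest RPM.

≈ 26168 RPM

r = 168 mm / 2 = 84 mm = 8.4 cm
Current RCF = 11.18 × 8.4 × (19.28)² = 11.18 × 8.4 × 371.7184 ≈ 34,908.8 × g
Target RCF = 34,908.8 + 29,400 = 64,308.8 × g
(N/1000)² = 64,308.8 / 93.912 = 684.7772
N = 1000 × √684.7772 ≈ 26,168.2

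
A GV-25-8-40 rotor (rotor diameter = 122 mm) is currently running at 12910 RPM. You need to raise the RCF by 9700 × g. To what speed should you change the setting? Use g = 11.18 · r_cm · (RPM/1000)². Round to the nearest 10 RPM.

17580 RPM

r = 122 mm / 2 = 61 mm = 6.1 cm
Current RCF = 11.18 × 6.1 × (12.91)² = 11.18 × 6.1 × 166.6681 ≈ 11,366.4 × g
Target RCF = 11,366.4 + 9,700 = 21,066.4 × g
(N/1000)² = 21,066.4 / 68.198 = 308.9006
N = 1000 × √308.9006 ≈ 17,575.6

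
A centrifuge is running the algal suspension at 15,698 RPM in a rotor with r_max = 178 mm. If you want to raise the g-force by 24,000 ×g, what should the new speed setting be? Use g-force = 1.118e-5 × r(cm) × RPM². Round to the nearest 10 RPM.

r = 178 mm = 17.8 cm
Current RCF = 1.118 × 10⁻⁵ × 17.8 × (15698)² = 1.118 × 10⁻⁵ × 17.8 × 246,427,204 ≈ 49,040 × g
Target RCF = 49,040 + 24,000 = 73,040 × g
N² = 73,040 / (19.9004 × 10⁻⁵) = 367,027,798
N ≈ √367,027,798 ≈ 19,158.0

19160 RPM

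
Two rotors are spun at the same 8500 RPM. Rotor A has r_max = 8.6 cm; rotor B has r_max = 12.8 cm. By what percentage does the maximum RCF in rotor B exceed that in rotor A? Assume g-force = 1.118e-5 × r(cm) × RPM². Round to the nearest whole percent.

49%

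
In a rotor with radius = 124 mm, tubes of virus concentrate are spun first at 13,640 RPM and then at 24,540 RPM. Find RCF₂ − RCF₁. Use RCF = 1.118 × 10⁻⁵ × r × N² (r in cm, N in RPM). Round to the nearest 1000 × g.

≈ 58000 g

r = 124 mm = 12.4 cm
RCF₁ = 1.118 × 10⁻⁵ × 12.4 × (13640)² = 1.118 × 10⁻⁵ × 12.4 × 186,049,600 ≈ 25,792.4 × g
RCF₂ = 1.118 × 10⁻⁵ × 12.4 × (24540)² = 1.118 × 10⁻⁵ × 12.4 × 602,211,600 ≈ 83,485.8 × g
Increase = 83,485.8 − 25,792.4 = 57,693.4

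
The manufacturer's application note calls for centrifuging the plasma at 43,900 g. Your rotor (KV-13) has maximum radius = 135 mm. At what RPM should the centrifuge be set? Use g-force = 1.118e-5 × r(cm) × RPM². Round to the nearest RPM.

≈ 17055 RPM

r = 135 mm = 13.5 cm
RCF = 1.118 × 10⁻⁵ × r × N²
43,900 = 1.118 × 10⁻⁵ × 13.5 × N²
N² = 43,900 / (15.093 × 10⁻⁵) = 290,863,314
N ≈ √290,863,314 ≈ 17,054.7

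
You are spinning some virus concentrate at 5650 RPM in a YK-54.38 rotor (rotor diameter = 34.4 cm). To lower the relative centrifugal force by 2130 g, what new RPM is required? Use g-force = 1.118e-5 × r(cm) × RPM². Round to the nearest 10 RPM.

≈ 4570 RPM

r = 34.4 / 2 = 17.2 cm
Current RCF = 1.118 × 10⁻⁵ × 17.2 × (5650)² = 1.118 × 10⁻⁵ × 17.2 × 31,922,500 ≈ 6,138.6 × g
Target RCF = 6,138.6 − 2,130 = 4,008.6 × g
N² = 4,008.6 / (19.2296 × 10⁻⁵) = 20,845,987
N ≈ √20,845,987 ≈ 4,565.7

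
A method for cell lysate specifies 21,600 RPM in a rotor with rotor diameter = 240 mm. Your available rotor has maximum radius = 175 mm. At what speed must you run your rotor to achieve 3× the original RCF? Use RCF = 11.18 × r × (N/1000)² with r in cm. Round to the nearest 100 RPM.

Original rotor: r = 240 mm / 2 = 120 mm = 12 cm
RCF_original = 11.18 × 12 × (21.6)² = 11.18 × 12 × 466.56 ≈ 62,593.7 × g
Target RCF = 3 × 62,593.7 ≈ 187,781.1 × g
Your rotor: r = 175 mm = 17.5 cm
187,781.1 = 11.18 × 17.5 × (N/1000)²
(N/1000)² = 187,781.1 / 195.65 = 959.7807
N = 1000 × √959.7807 ≈ 30,980.3

31000 RPM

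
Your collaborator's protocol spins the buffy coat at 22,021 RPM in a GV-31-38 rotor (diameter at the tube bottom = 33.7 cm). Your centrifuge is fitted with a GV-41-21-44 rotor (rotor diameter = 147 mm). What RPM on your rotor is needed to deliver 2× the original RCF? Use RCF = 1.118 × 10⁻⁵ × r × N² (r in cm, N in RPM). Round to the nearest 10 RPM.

Original rotor: r = 33.7 / 2 = 16.85 cm
RCF = 1.118 × 10⁻⁵ × r × N²
RCF_original = 1.118 × 10⁻⁵ × 16.85 × (22021)² = 1.118 × 10⁻⁵ × 16.85 × 484,924,441 ≈ 91,351.5 × g
Target RCF = 2 × 91,351.5 ≈ 182,703 × g
Your rotor: r = 147 mm / 2 = 73.5 mm = 7.35 cm
182,703 = 1.118 × 10⁻⁵ × 7.35 × N²
N² = 182,703 / (8.2173 × 10⁻⁵) = 2,223,394,546
N ≈ √2,223,394,546 ≈ 47,152.9

47150 RPM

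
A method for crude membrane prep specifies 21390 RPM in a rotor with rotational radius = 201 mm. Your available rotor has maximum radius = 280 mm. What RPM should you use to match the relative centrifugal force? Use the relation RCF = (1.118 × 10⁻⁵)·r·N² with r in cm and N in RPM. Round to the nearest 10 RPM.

Original rotor: r = 201 mm = 20.1 cm
RCF_original = 1.118 × 10⁻⁵ × 20.1 × (21390)² = 1.118 × 10⁻⁵ × 20.1 × 457,532,100 ≈ 102,815.7 × g
Your rotor: r = 280 mm = 28.0 cm
102,815.7 = 1.118 × 10⁻⁵ × 28 × N²
N² = 102,815.7 / (31.304 × 10⁻⁵) = 328,442,691
N ≈ √328,442,691 ≈ 18,123.0

18120 RPM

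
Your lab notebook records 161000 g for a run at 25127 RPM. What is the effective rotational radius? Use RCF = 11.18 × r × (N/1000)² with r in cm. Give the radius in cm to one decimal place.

161000 = 11.18 × r × (25.127)²
r = 161000 / (11.18 × 631.366129) = 161000 / 7058.673 ≈ 22.809 cm

≈ 22.8 cm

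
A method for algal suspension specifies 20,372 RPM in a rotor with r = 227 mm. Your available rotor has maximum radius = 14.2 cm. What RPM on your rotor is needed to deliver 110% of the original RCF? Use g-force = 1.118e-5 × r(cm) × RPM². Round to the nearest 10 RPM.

Original rotor: r = 227 mm = 22.7 cm
RCF_original = 1.118 × 10⁻⁵ × 22.7 × (20372)² = 1.118 × 10⁻⁵ × 22.7 × 415,018,384 ≈ 105,325.9 × g
Target RCF = 1.1 × 105,325.9 ≈ 115,858.5 × g
115,858.5 = 1.118 × 10⁻⁵ × 14.2 × N²
N² = 115,858.5 / (15.8756 × 10⁻⁵) = 729,789,740
N ≈ √729,789,740 ≈ 27,014.6

≈ 27010 RPM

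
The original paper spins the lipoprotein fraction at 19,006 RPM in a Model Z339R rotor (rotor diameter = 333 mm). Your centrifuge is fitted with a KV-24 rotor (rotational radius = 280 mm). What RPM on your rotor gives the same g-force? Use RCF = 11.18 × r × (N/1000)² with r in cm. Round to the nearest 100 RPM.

14700 RPM

Original rotor: r = 333 mm / 2 = 166.5 mm = 16.65 cm
RCF_original = 11.18 × 16.65 × (19.006)² = 11.18 × 16.65 × 361.228036 ≈ 67,241.5 × g
Your rotor: r = 280 mm = 28.0 cm
67,241.5 = 11.18 × 28 × (N/1000)²
(N/1000)² = 67,241.5 / 313.04 = 214.8016
N = 1000 × √214.8016 ≈ 14,656.1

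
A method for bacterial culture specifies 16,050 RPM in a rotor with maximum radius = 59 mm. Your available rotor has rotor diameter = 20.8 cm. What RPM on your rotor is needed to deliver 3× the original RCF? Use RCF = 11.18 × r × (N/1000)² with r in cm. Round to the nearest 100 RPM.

Original rotor: r = 59 mm = 5.9 cm
RCF_original = 11.18 × 5.9 × (16.05)² = 11.18 × 5.9 × 257.6025 ≈ 16,992 × g
Target RCF = 3 × 16,992 ≈ 50,976 × g
Your rotor: r = 20.8 / 2 = 10.4 cm
50,976 = 11.18 × 10.4 × (N/1000)²
(N/1000)² = 50,976 / 116.272 = 438.4203
N = 1000 × √438.4203 ≈ 20,938.5

≈ 20900 RPM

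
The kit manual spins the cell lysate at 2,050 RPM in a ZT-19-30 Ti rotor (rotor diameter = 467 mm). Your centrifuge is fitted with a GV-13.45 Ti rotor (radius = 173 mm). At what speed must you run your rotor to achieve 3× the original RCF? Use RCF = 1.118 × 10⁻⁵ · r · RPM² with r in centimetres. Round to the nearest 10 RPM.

4130 RPM

Original rotor: r = 467 mm / 2 = 233.5 mm = 23.35 cm
RCF = 1.118 × 10⁻⁵ × r × N²
RCF_original = 1.118 × 10⁻⁵ × 23.35 × (2050)² = 1.118 × 10⁻⁵ × 23.35 × 4,202,500 ≈ 1,097.1 × g
Target RCF = 3 × 1,097.1 ≈ 3,291.3 × g
Your rotor: r = 173 mm = 17.3 cm
3,291.3 = 1.118 × 10⁻⁵ × 17.3 × N²
N² = 3,291.3 / (19.3414 × 10⁻⁵) = 17,016,865
N ≈ √17,016,865 ≈ 4,125.2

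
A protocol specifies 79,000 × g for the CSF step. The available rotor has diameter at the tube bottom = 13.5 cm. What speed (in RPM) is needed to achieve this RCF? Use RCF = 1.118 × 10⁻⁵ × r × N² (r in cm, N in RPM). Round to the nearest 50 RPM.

N ≈ 32350 RPM

r = 13.5 / 2 = 6.75 cm
RCF = 1.118 × 10⁻⁵ × r × N²
79,000 = 1.118 × 10⁻⁵ × 6.75 × N²
N² = 79,000 / (7.5465 × 10⁻⁵) = 1,046,842,907
N ≈ √1,046,842,907 ≈ 32,355.0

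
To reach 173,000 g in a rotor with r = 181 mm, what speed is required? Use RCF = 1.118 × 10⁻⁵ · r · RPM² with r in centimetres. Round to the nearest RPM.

r = 181 mm = 18.1 cm
173,000 = 1.118 × 10⁻⁵ × 18.1 × N²
N² = 173,000 / (20.2358 × 10⁻⁵) = 854,920,487
N ≈ √854,920,487 ≈ 29,239.0

≈ 29239 RPM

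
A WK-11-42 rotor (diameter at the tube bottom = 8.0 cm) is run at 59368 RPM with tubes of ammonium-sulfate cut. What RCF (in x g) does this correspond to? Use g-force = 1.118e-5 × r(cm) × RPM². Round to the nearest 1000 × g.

158000 x g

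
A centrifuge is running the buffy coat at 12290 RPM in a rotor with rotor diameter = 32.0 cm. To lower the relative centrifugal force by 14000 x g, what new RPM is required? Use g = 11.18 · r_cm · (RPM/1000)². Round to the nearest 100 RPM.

N₂ ≈ 8500 RPM

r = 32.0 / 2 = 16 cm
Current RCF = 11.18 × 16 × (12.29)² = 11.18 × 16 × 151.0441 ≈ 27,018.8 × g
Target RCF = 27,018.8 − 14,000 = 13,018.8 × g
(N/1000)² = 13,018.8 / 178.88 = 72.77952
N = 1000 × √72.77952 ≈ 8,531.1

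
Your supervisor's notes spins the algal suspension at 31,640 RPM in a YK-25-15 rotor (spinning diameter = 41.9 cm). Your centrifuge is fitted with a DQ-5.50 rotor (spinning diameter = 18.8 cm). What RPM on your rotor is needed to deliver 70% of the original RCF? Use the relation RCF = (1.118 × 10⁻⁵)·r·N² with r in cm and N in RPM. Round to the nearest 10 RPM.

≈ 39520 RPM

Original rotor: r = 41.9 / 2 = 20.95 cm
RCF = 1.118 × 10⁻⁵ × r × N²
RCF_original = 1.118 × 10⁻⁵ × 20.95 × (31640)² = 1.118 × 10⁻⁵ × 20.95 × 1,001,089,600 ≈ 234,476.2 × g
Target RCF = 0.7 × 234,476.2 ≈ 164,133.3 × g
Your rotor: r = 18.8 / 2 = 9.4 cm
164,133.3 = 1.118 × 10⁻⁵ × 9.4 × N²
N² = 164,133.3 / (10.5092 × 10⁻⁵) = 1,561,805,846
N ≈ √1,561,805,846 ≈ 39,519.7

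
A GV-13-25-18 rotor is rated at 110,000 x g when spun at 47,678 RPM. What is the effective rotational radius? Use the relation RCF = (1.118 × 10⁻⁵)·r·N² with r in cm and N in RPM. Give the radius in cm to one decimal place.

r ≈ 4.3 cm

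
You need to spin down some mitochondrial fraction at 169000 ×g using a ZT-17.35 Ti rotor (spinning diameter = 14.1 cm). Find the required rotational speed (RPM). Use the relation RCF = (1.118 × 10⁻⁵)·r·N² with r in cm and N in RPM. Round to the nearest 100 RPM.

46300 RPM

r = 14.1 / 2 = 7.05 cm
RCF = 1.118 × 10⁻⁵ × r × N²
169,000 = 1.118 × 10⁻⁵ × 7.05 × N²
N² = 169,000 / (7.8819 × 10⁻⁵) = 2,144,153,060
N ≈ √2,144,153,060 ≈ 46,305.0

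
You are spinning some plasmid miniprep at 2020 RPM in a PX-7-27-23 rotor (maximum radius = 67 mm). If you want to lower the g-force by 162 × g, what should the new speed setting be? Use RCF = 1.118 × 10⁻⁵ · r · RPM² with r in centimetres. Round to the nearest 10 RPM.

≈ 1380 RPM

r = 67 mm = 6.7 cm
Current RCF = 1.118 × 10⁻⁵ × 6.7 × (2020)² = 1.118 × 10⁻⁵ × 6.7 × 4,080,400 ≈ 305.6 × g
Target RCF = 305.6 − 162 = 143.6 × g
N² = 143.6 / (7.4906 × 10⁻⁵) = 1,917,069
N ≈ √1,917,069 ≈ 1,384.6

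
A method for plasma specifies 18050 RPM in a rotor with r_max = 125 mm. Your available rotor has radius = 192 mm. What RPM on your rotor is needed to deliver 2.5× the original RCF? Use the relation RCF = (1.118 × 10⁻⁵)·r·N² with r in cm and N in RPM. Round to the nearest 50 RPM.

≈ 23050 RPM

Original rotor: r = 125 mm = 12.5 cm
RCF_original = 1.118 × 10⁻⁵ × 12.5 × (18050)² = 1.118 × 10⁻⁵ × 12.5 × 325,802,500 ≈ 45,530.9 × g
Target RCF = 2.5 × 45,530.9 ≈ 113,827.2 × g
Your rotor: r = 192 mm = 19.2 cm
113,827.2 = 1.118 × 10⁻⁵ × 19.2 × N²
N² = 113,827.2 / (21.4656 × 10⁻⁵) = 530,277,281
N ≈ √530,277,281 ≈ 23,027.8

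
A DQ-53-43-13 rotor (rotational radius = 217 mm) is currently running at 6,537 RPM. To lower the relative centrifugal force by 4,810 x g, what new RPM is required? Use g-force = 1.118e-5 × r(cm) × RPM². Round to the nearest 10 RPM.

r = 217 mm = 21.7 cm
Current RCF = 1.118 × 10⁻⁵ × 21.7 × (6537)² = 1.118 × 10⁻⁵ × 21.7 × 42,732,369 ≈ 10,367.1 × g
Target RCF = 10,367.1 − 4,810 = 5,557.1 × g
N² = 5,557.1 / (24.2606 × 10⁻⁵) = 22,905,864
N ≈ √22,905,864 ≈ 4,786.0

4790 RPM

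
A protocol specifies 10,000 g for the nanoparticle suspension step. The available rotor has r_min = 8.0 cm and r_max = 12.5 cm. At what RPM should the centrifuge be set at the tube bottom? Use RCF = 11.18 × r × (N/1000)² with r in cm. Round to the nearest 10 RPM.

N ≈ 8460 RPM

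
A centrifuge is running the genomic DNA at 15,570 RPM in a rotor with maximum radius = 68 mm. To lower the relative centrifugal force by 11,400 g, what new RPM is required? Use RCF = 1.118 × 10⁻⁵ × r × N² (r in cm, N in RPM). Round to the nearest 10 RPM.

r = 68 mm = 6.8 cm
Current RCF = 1.118 × 10⁻⁵ × 6.8 × (15570)² = 1.118 × 10⁻⁵ × 6.8 × 242,424,900 ≈ 18,430.1 × g
Target RCF = 18,430.1 − 11,400 = 7,030.1 × g
N² = 7,030.1 / (7.6024 × 10⁻⁵) = 92,472,114
N ≈ √92,472,114 ≈ 9,616.2

9620 RPM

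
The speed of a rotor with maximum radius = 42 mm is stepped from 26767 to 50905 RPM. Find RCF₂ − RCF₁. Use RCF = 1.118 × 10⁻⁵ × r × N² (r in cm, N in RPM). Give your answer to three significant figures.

r = 42 mm = 4.2 cm
RCF₁ = 1.118 × 10⁻⁵ × 4.2 × (26767)² = 1.118 × 10⁻⁵ × 4.2 × 716,472,289 ≈ 33,642.7 × g
RCF₂ = 1.118 × 10⁻⁵ × 4.2 × (50905)² = 1.118 × 10⁻⁵ × 4.2 × 2,591,319,025 ≈ 121,678 × g
Increase = 121,678 − 33,642.7 = 88,035.3

88000 g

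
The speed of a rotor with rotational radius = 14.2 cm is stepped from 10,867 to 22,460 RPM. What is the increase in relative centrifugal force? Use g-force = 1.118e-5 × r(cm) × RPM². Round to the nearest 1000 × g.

RCF₁ = 1.118 × 10⁻⁵ × 14.2 × (10867)² = 1.118 × 10⁻⁵ × 14.2 × 118,091,689 ≈ 18,747.8 × g
RCF₂ = 1.118 × 10⁻⁵ × 14.2 × (22460)² = 1.118 × 10⁻⁵ × 14.2 × 504,451,600 ≈ 80,084.7 × g
Increase = 80,084.7 − 18,747.8 = 61,336.9

61000 x g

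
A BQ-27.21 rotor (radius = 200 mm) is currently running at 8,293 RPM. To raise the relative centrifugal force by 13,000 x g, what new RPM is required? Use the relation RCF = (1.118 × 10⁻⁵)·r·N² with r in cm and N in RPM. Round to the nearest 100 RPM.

N₂ ≈ 11300 RPM

r = 200 mm = 20.0 cm
Current RCF = 1.118 × 10⁻⁵ × 20 × (8293)² = 1.118 × 10⁻⁵ × 20 × 68,773,849 ≈ 15,377.8 × g
Target RCF = 15,377.8 + 13,000 = 28,377.8 × g
N² = 28,377.8 / (22.36 × 10⁻⁵) = 126,913,238
N ≈ √126,913,238 ≈ 11,265.6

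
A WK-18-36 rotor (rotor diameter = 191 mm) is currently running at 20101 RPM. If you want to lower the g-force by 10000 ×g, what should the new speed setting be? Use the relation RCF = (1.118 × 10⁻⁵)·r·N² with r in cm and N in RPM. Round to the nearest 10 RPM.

r = 191 mm / 2 = 95.5 mm = 9.55 cm
Current RCF = 1.118 × 10⁻⁵ × 9.55 × (20101)² = 1.118 × 10⁻⁵ × 9.55 × 404,050,201 ≈ 43,140 × g
Target RCF = 43,140 − 10,000 = 33,140 × g
N² = 33,140 / (10.6769 × 10⁻⁵) = 310,389,720
N ≈ √310,389,720 ≈ 17,617.9

N₂ ≈ 17620 RPM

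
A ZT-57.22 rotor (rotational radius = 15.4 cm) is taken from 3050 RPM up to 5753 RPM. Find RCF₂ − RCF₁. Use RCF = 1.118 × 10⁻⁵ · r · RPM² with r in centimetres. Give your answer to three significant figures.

4100 x g

RCF₁ = 1.118 × 10⁻⁵ × 15.4 × (3050)² = 1.118 × 10⁻⁵ × 15.4 × 9,302,500 ≈ 1,601.6 × g
RCF₂ = 1.118 × 10⁻⁵ × 15.4 × (5753)² = 1.118 × 10⁻⁵ × 15.4 × 33,097,009 ≈ 5,698.4 × g
Increase = 5,698.4 − 1,601.6 = 4,096.8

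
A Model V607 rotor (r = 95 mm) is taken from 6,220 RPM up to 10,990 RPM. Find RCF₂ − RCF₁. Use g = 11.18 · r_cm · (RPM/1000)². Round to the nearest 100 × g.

r = 95 mm = 9.5 cm
RCF₁ = 11.18 × 9.5 × (6.22)² = 11.18 × 9.5 × 38.6884 ≈ 4,109.1 × g
RCF₂ = 11.18 × 9.5 × (10.99)² = 11.18 × 9.5 × 120.7801 ≈ 12,828.1 × g
Increase = 12,828.1 − 4,109.1 = 8,719

8700 x g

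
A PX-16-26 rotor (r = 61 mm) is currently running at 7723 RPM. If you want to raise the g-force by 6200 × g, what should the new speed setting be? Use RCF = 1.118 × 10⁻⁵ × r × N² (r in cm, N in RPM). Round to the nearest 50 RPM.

12250 RPM

r = 61 mm = 6.1 cm
Current RCF = 1.118 × 10⁻⁵ × 6.1 × (7723)² = 1.118 × 10⁻⁵ × 6.1 × 59,644,729 ≈ 4,067.7 × g
Target RCF = 4,067.7 + 6,200 = 10,267.7 × g
N² = 10,267.7 / (6.8198 × 10⁻⁵) = 150,557,201
N ≈ √150,557,201 ≈ 12,270.2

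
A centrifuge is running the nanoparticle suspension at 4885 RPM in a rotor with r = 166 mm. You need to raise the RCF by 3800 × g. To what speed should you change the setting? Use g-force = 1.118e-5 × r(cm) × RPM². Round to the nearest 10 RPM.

≈ 6660 RPM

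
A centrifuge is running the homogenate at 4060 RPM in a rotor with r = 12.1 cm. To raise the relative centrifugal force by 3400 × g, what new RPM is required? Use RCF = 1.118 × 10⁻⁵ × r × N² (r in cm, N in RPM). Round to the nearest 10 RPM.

N₂ ≈ 6450 RPM

Current RCF = 1.118 × 10⁻⁵ × 12.1 × (4060)² = 1.118 × 10⁻⁵ × 12.1 × 16,483,600 ≈ 2,229.9 × g
Target RCF = 2,229.9 + 3,400 = 5,629.9 × g
N² = 5,629.9 / (13.5278 × 10⁻⁵) = 41,617,262
N ≈ √41,617,262 ≈ 6,451.1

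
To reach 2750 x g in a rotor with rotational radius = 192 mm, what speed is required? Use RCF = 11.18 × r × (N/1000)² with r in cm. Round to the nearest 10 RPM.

r = 192 mm = 19.2 cm
2,750 = 11.18 × 19.2 × (N/1000)²
(N/1000)² = 2,750 / 214.656 = 12.8112
N = 1000 × √12.8112 ≈ 3,579.3

N ≈ 3580 RPM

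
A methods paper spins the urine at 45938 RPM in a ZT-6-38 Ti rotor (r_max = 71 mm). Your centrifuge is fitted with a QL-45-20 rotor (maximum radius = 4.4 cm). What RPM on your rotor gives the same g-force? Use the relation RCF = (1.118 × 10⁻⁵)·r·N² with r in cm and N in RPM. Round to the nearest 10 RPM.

Original rotor: r = 71 mm = 7.1 cm
RCF_original = 1.118 × 10⁻⁵ × 7.1 × (45938)² = 1.118 × 10⁻⁵ × 7.1 × 2,110,299,844 ≈ 167,511.4 × g
167,511.4 = 1.118 × 10⁻⁵ × 4.4 × N²
N² = 167,511.4 / (4.9192 × 10⁻⁵) = 3,405,256,952
N ≈ √3,405,256,952 ≈ 58,354.6

58350 RPM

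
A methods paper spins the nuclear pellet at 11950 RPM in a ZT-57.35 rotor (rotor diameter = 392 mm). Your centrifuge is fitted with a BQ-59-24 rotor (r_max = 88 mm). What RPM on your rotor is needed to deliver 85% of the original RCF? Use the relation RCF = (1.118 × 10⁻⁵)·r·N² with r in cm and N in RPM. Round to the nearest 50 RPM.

Original rotor: r = 392 mm / 2 = 196 mm = 19.6 cm
RCF_original = 1.118 × 10⁻⁵ × 19.6 × (11950)² = 1.118 × 10⁻⁵ × 19.6 × 142,802,500 ≈ 31,292 × g
Target RCF = 0.85 × 31,292 ≈ 26,598.2 × g
Your rotor: r = 88 mm = 8.8 cm
26,598.2 = 1.118 × 10⁻⁵ × 8.8 × N²
N² = 26,598.2 / (9.8384 × 10⁻⁵) = 270,350,870
N ≈ √270,350,870 ≈ 16,442.3

≈ 16450 RPM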